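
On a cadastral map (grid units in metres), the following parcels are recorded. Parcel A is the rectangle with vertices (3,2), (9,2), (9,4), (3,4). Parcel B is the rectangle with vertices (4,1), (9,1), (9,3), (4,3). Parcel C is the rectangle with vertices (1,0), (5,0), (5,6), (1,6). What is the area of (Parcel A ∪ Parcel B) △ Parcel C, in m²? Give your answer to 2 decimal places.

31.00

|Parcel A ∪ Parcel B| = 17.
|(Parcel A ∪ Parcel B) ∩ Parcel C| = 5.
|(Parcel A ∪ Parcel B) △ Parcel C| = 17 + 24 − 10 = 31.00.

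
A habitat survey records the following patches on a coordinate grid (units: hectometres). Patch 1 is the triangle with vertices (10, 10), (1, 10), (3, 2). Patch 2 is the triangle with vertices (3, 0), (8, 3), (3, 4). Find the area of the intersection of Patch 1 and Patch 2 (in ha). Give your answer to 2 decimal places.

1.49

The intersection is the polygon with vertices (3,2), (3,4), (4.489,3.702).
By the shoelace formula its area is 1.49.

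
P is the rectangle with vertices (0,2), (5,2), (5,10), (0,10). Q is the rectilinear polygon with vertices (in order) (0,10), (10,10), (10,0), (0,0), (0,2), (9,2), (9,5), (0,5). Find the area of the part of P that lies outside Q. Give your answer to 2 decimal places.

15.00

|P| = 40, |P∩Q| = 25.
|P ∖ Q| = |P| − |P∩Q| = 40 − 25 = 15.00.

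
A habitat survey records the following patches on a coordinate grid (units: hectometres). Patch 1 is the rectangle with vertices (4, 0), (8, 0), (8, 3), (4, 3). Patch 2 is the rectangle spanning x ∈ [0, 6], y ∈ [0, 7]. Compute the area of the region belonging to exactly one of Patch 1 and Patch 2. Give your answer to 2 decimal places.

42.00

|Patch 1∩Patch 2|: x∈[4,6], y∈[0,3] → 2·3 = 6.
|Patch 1 △ Patch 2| = |Patch 1| + |Patch 2| − 2·|Patch 1∩Patch 2| = 12 + 42 − 12 = 42.00.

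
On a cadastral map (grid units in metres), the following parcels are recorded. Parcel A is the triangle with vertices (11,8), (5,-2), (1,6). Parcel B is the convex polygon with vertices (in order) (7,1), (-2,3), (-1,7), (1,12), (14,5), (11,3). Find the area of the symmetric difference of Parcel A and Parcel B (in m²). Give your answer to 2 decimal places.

|Parcel A| = 44, |Parcel B| = 96.5, |Parcel A∩Parcel B| = 36.6593.
|Parcel A △ Parcel B| = |Parcel A| + |Parcel B| − 2·|Parcel A∩Parcel B| = 44 + 96.5 − 73.3186 = 67.18.

67.18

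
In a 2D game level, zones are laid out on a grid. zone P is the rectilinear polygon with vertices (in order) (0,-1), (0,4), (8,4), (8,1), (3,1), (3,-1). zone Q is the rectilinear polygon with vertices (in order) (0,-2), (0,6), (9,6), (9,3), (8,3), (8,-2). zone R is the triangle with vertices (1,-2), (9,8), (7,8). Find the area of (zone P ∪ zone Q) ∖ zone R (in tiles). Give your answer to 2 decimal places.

60.60

|zone P ∪ zone Q| = 67.
|(zone P ∪ zone Q) ∩ zone R| = 6.4.
|(zone P ∪ zone Q) ∖ zone R| = 67 − 6.4 = 60.60.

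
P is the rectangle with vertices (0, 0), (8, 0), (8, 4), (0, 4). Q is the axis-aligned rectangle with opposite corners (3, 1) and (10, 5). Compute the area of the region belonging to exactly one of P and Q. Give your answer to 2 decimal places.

30.00

|P∩Q|: x∈[3,8], y∈[1,4] → 5·3 = 15.
|P △ Q| = |P| + |Q| − 2·|P∩Q| = 32 + 28 − 30 = 30.00.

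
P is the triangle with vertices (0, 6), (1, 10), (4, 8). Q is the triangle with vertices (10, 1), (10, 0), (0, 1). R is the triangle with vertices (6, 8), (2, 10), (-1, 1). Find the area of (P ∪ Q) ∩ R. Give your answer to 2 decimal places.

The region (P ∪ Q) ∩ R is the polygon with vertices (4,8), (0.8,6.4), (1.818,9.454).
By the shoelace formula its area is 4.07.

4.07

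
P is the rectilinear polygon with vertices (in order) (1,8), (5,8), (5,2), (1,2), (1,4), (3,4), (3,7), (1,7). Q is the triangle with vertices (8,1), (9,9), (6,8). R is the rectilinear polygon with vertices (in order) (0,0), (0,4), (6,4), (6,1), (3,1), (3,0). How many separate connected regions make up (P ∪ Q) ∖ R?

2

(P ∪ Q) ∖ R splits into 2 disjoint pieces (area 10, area 11.5).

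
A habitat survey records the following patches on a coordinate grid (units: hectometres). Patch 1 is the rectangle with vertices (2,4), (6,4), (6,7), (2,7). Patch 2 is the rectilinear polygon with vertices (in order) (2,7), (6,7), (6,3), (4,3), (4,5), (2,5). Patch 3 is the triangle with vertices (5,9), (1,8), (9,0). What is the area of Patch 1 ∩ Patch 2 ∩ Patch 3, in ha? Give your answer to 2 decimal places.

7.49

The intersection is the polygon with vertices (5,4), (4,5), (2,7), (5.889,7), (6,6.75), (6,4).
By the shoelace formula its area is 7.49.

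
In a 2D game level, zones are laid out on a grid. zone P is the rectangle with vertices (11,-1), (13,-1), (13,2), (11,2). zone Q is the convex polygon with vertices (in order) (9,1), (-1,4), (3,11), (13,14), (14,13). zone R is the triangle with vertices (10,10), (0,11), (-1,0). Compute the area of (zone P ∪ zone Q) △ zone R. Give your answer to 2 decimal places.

|zone P ∪ zone Q| = 114.5.
|(zone P ∪ zone Q) ∩ zone R| = 40.6522.
|(zone P ∪ zone Q) △ zone R| = 114.5 + 55.5 − 81.3045 = 88.70.

88.70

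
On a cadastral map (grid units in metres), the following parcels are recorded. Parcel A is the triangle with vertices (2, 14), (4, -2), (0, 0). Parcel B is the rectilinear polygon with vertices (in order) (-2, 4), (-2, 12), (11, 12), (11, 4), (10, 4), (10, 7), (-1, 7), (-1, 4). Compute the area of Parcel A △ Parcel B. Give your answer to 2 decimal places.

|Parcel A| = 30, |Parcel B| = 71, |Parcel A∩Parcel B| = 6.0268.
|Parcel A △ Parcel B| = |Parcel A| + |Parcel B| − 2·|Parcel A∩Parcel B| = 30 + 71 − 12.0536 = 88.95.

88.95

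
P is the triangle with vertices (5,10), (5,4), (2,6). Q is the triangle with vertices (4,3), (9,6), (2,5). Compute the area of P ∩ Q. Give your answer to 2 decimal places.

1.26

The intersection is the polygon with vertices (5,4), (3.235,5.176), (5,5.429).
By the shoelace formula its area is 1.26.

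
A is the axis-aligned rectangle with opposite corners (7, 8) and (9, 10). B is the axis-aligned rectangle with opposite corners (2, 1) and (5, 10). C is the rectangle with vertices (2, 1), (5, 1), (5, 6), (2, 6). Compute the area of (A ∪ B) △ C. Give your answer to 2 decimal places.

|A ∪ B| = 31.
|(A ∪ B) ∩ C| = 15.
|(A ∪ B) △ C| = 31 + 15 − 30 = 16.00.

16.00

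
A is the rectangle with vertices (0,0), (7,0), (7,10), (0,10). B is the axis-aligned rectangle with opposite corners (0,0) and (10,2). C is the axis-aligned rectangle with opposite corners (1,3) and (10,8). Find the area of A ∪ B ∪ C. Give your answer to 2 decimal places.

91.00

By inclusion–exclusion:
Individual areas: |A| = 70, |B| = 20, |C| = 45.
|A∩B|: x∈[0,7], y∈[0,2] → 7·2 = 14.
|A∩C|: x∈[1,7], y∈[3,8] → 6·5 = 30.
|B∩C| = 0 (no overlap).
|A∩B∩C| = 0.
|A ∪ B ∪ C| = 135 − 44 + 0 = 91.00.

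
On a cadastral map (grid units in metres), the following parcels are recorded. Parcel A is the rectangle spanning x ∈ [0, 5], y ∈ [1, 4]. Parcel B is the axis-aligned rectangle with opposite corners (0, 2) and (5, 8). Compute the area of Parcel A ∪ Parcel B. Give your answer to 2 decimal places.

35.00

By inclusion–exclusion:
Individual areas: |Parcel A| = 15, |Parcel B| = 30.
|Parcel A∩Parcel B|: x∈[0,5], y∈[2,4] → 5·2 = 10.
|Parcel A ∪ Parcel B| = 45 − 10 = 35.00.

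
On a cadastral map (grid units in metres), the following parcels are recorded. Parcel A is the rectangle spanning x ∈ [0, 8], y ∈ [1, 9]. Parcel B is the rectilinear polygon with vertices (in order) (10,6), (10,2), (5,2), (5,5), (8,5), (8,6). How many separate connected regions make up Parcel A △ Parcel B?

Parcel A △ Parcel B is a single connected region.

1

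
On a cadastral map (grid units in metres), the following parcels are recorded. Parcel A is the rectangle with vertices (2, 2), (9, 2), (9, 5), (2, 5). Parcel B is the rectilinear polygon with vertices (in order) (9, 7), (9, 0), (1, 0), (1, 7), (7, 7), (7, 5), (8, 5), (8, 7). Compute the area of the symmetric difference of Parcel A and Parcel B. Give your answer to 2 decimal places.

33.00

|Parcel A| = 21, |Parcel B| = 54, |Parcel A∩Parcel B| = 21.
|Parcel A △ Parcel B| = |Parcel A| + |Parcel B| − 2·|Parcel A∩Parcel B| = 21 + 54 − 42 = 33.00.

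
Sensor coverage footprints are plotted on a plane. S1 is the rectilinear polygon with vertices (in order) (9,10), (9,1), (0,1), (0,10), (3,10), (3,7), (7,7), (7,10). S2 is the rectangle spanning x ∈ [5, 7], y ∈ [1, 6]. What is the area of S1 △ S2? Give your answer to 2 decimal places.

|S1| = 69, |S2| = 10, |S1∩S2| = 10.
|S1 △ S2| = |S1| + |S2| − 2·|S1∩S2| = 69 + 10 − 20 = 59.00.

59.00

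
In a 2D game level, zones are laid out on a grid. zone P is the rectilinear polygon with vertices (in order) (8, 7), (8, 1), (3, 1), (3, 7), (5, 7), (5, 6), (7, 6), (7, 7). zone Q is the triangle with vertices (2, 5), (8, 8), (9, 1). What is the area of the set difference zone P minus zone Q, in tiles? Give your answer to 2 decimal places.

12.00

|zone P| = 28, |zone P∩zone Q| = 16.
|zone P ∖ zone Q| = |zone P| − |zone P∩zone Q| = 28 − 16 = 12.00.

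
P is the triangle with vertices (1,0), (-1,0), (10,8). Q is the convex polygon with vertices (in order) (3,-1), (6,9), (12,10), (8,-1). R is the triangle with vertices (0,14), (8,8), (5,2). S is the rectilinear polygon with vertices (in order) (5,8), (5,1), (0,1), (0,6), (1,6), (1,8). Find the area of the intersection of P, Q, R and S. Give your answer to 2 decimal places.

0.48

The intersection is the polygon with vertices (4.361,3.535), (4.5,4), (5,4.364), (5,3.556), (4.527,3.135).
By the shoelace formula its area is 0.48.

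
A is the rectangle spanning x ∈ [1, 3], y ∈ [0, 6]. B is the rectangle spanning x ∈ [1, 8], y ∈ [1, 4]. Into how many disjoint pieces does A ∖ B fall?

2

A ∖ B splits into 2 disjoint pieces (area 2, area 4).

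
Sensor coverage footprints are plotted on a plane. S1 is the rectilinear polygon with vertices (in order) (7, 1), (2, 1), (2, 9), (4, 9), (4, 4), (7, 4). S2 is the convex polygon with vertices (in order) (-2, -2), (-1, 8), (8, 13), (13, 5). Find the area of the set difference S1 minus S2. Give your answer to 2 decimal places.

1.54

|S1| = 25, |S1∩S2| = 23.4571.
|S1 ∖ S2| = |S1| − |S1∩S2| = 25 − 23.4571 = 1.54.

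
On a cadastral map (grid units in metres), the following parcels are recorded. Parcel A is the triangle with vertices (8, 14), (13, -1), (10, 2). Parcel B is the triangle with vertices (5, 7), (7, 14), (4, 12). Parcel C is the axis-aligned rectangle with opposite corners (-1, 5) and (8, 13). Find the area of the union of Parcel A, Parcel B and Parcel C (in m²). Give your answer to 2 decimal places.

87.61

By inclusion–exclusion:
Individual areas: |Parcel A| = 15, |Parcel B| = 8.5, |Parcel C| = 72.
|Parcel A∩Parcel B| = 0.
|Parcel A∩Parcel C| = 0.
|Parcel B∩Parcel C| = 7.8929.
|Parcel A∩Parcel B∩Parcel C| = 0.
|Parcel A ∪ Parcel B ∪ Parcel C| = 95.5 − 7.8929 + 0 = 87.61.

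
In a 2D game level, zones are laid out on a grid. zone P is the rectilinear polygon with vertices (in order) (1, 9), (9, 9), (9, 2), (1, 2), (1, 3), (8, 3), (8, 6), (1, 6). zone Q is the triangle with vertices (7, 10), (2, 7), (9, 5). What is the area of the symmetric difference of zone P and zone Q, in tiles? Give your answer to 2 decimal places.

|zone P| = 35, |zone Q| = 15.5, |zone P∩zone Q| = 13.5738.
|zone P △ zone Q| = |zone P| + |zone Q| − 2·|zone P∩zone Q| = 35 + 15.5 − 27.1476 = 23.35.

23.35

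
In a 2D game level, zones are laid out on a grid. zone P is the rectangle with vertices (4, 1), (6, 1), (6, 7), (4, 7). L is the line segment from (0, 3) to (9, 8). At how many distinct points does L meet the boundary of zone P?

2

The segment meets the boundary at (6,6.333), (4,5.222).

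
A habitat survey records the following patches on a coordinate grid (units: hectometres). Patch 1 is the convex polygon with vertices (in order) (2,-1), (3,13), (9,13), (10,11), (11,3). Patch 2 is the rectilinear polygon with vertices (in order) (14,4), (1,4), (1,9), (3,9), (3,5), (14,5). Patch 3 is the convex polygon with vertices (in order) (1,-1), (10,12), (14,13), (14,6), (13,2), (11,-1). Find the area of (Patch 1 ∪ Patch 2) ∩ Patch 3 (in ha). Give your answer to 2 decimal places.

|Patch 1 ∪ Patch 2| = 104.8661.
|(Patch 1 ∪ Patch 2) ∩ Patch 3| = 50.36.

50.36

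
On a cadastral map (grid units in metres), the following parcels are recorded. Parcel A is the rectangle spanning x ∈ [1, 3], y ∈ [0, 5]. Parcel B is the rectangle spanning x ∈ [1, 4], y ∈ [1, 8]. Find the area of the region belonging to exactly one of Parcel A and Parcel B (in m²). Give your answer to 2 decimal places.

15.00

|Parcel A∩Parcel B|: x∈[1,3], y∈[1,5] → 2·4 = 8.
|Parcel A △ Parcel B| = |Parcel A| + |Parcel B| − 2·|Parcel A∩Parcel B| = 10 + 21 − 16 = 15.00.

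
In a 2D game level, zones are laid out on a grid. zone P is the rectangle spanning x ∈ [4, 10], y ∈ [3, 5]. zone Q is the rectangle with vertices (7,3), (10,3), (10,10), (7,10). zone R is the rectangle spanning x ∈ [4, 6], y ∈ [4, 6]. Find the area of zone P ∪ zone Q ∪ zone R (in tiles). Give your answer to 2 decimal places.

By inclusion–exclusion:
Individual areas: |zone P| = 12, |zone Q| = 21, |zone R| = 4.
|zone P∩zone Q|: x∈[7,10], y∈[3,5] → 3·2 = 6.
|zone P∩zone R|: x∈[4,6], y∈[4,5] → 2·1 = 2.
|zone Q∩zone R| = 0 (no overlap).
|zone P∩zone Q∩zone R| = 0.
|zone P ∪ zone Q ∪ zone R| = 37 − 8 + 0 = 29.00.

29.00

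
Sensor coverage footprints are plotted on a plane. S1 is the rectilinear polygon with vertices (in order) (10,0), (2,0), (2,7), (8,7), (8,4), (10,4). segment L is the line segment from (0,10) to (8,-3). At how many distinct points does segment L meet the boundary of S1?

2

The segment meets the boundary at (6.154,0), (2,6.75).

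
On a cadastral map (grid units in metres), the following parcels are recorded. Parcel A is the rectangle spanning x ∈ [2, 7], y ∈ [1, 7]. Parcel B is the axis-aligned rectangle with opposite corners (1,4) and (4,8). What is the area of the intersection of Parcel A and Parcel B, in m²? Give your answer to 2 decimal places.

|Parcel A∩Parcel B|: x∈[2,4], y∈[4,7] → 2·3 = 6.

6.00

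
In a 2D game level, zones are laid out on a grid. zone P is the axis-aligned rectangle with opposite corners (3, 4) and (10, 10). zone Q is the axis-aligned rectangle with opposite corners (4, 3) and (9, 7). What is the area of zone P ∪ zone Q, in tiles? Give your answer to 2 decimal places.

47.00

By inclusion–exclusion:
Individual areas: |zone P| = 42, |zone Q| = 20.
|zone P∩zone Q|: x∈[4,9], y∈[4,7] → 5·3 = 15.
|zone P ∪ zone Q| = 62 − 15 = 47.00.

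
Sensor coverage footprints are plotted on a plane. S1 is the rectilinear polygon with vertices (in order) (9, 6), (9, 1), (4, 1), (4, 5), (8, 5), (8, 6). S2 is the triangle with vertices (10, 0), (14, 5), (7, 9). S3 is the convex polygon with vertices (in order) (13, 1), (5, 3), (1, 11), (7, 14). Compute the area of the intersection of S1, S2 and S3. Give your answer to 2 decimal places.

1.50

The intersection is the polygon with vertices (8,6), (9,6), (9,3).
By the shoelace formula its area is 1.50.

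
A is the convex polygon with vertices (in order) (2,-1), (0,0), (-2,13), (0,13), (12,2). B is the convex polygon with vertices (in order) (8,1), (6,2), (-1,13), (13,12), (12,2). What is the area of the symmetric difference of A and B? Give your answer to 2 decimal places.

122.58

|A| = 99, |B| = 106.5, |A∩B| = 41.4613.
|A △ B| = |A| + |B| − 2·|A∩B| = 99 + 106.5 − 82.9225 = 122.58.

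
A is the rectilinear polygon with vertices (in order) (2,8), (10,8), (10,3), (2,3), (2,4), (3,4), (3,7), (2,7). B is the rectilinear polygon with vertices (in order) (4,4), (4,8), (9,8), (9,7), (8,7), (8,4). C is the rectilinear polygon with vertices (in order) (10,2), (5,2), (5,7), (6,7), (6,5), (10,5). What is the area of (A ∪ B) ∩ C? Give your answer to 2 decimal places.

The region (A ∪ B) ∩ C is the polygon with vertices (10,3), (5,3), (5,7), (6,7), (6,5), (10,5).
By the shoelace formula its area is 12.00.

12.00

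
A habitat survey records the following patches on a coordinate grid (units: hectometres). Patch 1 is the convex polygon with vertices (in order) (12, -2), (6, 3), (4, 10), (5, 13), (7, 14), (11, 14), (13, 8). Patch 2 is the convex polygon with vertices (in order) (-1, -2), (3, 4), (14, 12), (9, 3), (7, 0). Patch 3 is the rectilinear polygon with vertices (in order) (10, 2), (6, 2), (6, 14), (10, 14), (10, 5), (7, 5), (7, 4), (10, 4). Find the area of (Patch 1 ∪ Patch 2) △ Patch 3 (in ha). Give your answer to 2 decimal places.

|Patch 1 ∪ Patch 2| = 128.6336.
|(Patch 1 ∪ Patch 2) ∩ Patch 3| = 44.75.
|(Patch 1 ∪ Patch 2) △ Patch 3| = 128.6336 + 45 − 89.5 = 84.13.

84.13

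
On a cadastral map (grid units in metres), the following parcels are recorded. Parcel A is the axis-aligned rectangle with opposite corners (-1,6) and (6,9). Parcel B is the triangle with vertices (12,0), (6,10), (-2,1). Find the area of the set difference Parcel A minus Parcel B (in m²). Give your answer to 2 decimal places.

14.33

|Parcel A| = 21, |Parcel A∩Parcel B| = 6.6667.
|Parcel A ∖ Parcel B| = |Parcel A| − |Parcel A∩Parcel B| = 21 − 6.6667 = 14.33.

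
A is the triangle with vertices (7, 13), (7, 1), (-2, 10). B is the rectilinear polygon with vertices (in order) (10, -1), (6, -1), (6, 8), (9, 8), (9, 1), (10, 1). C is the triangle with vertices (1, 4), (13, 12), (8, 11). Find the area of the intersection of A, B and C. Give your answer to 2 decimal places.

The intersection is the polygon with vertices (6,8), (7,8), (6,7.333).
By the shoelace formula its area is 0.33.

0.33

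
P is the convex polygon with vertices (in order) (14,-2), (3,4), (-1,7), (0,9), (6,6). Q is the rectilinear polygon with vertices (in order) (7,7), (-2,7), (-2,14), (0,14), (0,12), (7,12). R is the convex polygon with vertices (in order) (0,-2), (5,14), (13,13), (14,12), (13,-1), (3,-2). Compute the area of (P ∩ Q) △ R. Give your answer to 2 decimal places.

|P ∩ Q| = 5.
|(P ∩ Q) ∩ R| = 0.3049.
|(P ∩ Q) △ R| = 5 + 166 − 0.6098 = 170.39.

170.39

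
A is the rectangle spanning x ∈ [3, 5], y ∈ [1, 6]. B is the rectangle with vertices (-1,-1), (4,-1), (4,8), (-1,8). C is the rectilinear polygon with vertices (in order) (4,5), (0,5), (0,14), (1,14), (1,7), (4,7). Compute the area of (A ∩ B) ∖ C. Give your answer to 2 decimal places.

4.00

|A ∩ B| = 5.
|(A ∩ B) ∩ C| = 1.
|(A ∩ B) ∖ C| = 5 − 1 = 4.00.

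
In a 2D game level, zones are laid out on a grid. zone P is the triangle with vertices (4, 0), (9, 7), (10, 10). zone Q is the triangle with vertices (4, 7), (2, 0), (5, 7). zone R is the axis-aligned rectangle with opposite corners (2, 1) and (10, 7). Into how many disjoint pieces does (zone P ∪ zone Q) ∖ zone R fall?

3

(zone P ∪ zone Q) ∖ zone R splits into 3 disjoint pieces (area 1.2, area 0.0571, area 0.0714).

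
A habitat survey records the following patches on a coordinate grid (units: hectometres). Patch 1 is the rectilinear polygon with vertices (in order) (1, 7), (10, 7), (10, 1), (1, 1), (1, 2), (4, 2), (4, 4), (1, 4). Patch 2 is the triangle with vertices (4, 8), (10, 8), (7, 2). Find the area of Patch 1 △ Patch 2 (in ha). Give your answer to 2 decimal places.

|Patch 1| = 48, |Patch 2| = 18, |Patch 1∩Patch 2| = 12.5.
|Patch 1 △ Patch 2| = |Patch 1| + |Patch 2| − 2·|Patch 1∩Patch 2| = 48 + 18 − 25 = 41.00.

41.00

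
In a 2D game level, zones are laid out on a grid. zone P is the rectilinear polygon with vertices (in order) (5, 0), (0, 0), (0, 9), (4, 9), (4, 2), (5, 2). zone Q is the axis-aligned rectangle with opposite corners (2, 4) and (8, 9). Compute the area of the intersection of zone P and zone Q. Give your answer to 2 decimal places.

10.00

The intersection is the polygon with vertices (4,9), (4,4), (2,4), (2,9).
By the shoelace formula its area is 10.00.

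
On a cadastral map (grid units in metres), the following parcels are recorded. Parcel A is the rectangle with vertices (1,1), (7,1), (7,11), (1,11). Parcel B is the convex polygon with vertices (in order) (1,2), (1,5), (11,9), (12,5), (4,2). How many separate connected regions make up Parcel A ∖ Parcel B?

2

Parcel A ∖ Parcel B splits into 2 disjoint pieces (area 7.6875, area 28.8).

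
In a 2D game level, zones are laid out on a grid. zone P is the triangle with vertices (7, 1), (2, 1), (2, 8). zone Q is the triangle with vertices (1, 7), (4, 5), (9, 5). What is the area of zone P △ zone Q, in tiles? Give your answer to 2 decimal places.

|zone P| = 17.5, |zone Q| = 5, |zone P∩zone Q| = 1.2016.
|zone P △ zone Q| = |zone P| + |zone Q| − 2·|zone P∩zone Q| = 17.5 + 5 − 2.4032 = 20.10.

20.10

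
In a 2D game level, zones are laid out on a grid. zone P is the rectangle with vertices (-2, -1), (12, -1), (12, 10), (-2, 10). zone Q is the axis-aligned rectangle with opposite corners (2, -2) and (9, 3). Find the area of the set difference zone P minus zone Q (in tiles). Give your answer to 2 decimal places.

|zone P∩zone Q|: x∈[2,9], y∈[-1,3] → 7·4 = 28.
|zone P| = 154.
|zone P ∖ zone Q| = |zone P| − |zone P∩zone Q| = 154 − 28 = 126.00.

126.00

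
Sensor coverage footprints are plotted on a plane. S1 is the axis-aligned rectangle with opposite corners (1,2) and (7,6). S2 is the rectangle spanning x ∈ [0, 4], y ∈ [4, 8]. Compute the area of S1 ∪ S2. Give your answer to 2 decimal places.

By inclusion–exclusion:
Individual areas: |S1| = 24, |S2| = 16.
|S1∩S2|: x∈[1,4], y∈[4,6] → 3·2 = 6.
|S1 ∪ S2| = 40 − 6 = 34.00.

34.00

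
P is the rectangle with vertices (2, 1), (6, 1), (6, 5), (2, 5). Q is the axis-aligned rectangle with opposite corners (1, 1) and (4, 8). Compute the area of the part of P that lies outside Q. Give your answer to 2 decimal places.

8.00

|P∩Q|: x∈[2,4], y∈[1,5] → 2·4 = 8.
|P| = 16.
|P ∖ Q| = |P| − |P∩Q| = 16 − 8 = 8.00.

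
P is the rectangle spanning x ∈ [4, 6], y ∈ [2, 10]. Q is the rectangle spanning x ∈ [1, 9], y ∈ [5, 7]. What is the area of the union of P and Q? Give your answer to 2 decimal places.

By inclusion–exclusion:
Individual areas: |P| = 16, |Q| = 16.
|P∩Q|: x∈[4,6], y∈[5,7] → 2·2 = 4.
|P ∪ Q| = 32 − 4 = 28.00.

28.00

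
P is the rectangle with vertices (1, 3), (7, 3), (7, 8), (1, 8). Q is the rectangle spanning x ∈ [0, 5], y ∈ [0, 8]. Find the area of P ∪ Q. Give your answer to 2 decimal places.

By inclusion–exclusion:
Individual areas: |P| = 30, |Q| = 40.
|P∩Q|: x∈[1,5], y∈[3,8] → 4·5 = 20.
|P ∪ Q| = 70 − 20 = 50.00.

50.00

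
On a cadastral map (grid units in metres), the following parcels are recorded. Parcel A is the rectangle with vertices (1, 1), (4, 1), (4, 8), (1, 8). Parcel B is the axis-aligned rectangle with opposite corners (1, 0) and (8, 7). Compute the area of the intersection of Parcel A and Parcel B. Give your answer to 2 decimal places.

|Parcel A∩Parcel B|: x∈[1,4], y∈[1,7] → 3·6 = 18.

18.00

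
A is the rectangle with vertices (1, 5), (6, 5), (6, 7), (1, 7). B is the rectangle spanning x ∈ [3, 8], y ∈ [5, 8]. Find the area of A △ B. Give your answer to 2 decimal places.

13.00

|A∩B|: x∈[3,6], y∈[5,7] → 3·2 = 6.
|A △ B| = |A| + |B| − 2·|A∩B| = 10 + 15 − 12 = 13.00.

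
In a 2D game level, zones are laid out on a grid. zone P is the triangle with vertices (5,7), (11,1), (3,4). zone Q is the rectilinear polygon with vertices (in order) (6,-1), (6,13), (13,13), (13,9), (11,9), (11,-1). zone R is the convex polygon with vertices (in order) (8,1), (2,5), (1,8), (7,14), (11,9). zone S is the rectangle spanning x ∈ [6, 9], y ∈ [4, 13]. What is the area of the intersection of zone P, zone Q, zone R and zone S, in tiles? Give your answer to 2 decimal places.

2.00

The intersection is the polygon with vertices (6,6), (8,4), (6,4).
By the shoelace formula its area is 2.00.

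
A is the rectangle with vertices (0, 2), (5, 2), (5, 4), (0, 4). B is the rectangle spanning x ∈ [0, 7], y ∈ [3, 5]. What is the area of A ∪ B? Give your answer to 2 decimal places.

19.00

By inclusion–exclusion:
Individual areas: |A| = 10, |B| = 14.
|A∩B|: x∈[0,5], y∈[3,4] → 5·1 = 5.
|A ∪ B| = 24 − 5 = 19.00.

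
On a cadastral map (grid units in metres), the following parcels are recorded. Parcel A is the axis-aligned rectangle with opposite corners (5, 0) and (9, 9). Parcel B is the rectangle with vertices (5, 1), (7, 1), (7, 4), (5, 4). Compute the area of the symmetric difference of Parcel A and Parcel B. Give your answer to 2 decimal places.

|Parcel A∩Parcel B|: x∈[5,7], y∈[1,4] → 2·3 = 6.
|Parcel A △ Parcel B| = |Parcel A| + |Parcel B| − 2·|Parcel A∩Parcel B| = 36 + 6 − 12 = 30.00.

30.00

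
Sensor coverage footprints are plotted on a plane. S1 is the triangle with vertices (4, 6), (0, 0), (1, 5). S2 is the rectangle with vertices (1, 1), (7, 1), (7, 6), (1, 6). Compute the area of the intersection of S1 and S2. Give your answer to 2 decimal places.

5.25

The intersection is the polygon with vertices (1,1.5), (1,5), (4,6).
By the shoelace formula its area is 5.25.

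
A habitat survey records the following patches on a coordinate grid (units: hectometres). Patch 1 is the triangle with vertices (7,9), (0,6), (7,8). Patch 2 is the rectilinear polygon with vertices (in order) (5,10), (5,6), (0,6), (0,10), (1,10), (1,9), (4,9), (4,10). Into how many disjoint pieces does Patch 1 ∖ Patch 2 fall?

1

Patch 1 ∖ Patch 2 is a single connected region.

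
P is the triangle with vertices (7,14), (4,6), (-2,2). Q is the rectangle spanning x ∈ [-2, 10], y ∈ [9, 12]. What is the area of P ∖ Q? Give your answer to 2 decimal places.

|P| = 18, |P∩Q| = 3.9375.
|P ∖ Q| = |P| − |P∩Q| = 18 − 3.9375 = 14.06.

14.06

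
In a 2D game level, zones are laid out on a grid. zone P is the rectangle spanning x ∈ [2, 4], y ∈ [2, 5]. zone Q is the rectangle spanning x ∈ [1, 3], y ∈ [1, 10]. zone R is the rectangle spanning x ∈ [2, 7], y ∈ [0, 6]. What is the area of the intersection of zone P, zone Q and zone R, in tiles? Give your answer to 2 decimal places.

The intersection is the polygon with vertices (2,5), (3,5), (3,2), (2,2).
By the shoelace formula its area is 3.00.

3.00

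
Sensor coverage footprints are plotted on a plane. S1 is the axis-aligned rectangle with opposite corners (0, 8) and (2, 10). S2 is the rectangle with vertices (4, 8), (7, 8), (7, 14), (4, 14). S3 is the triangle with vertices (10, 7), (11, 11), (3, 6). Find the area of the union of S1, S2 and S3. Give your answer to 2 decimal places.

By inclusion–exclusion:
Individual areas: |S1| = 4, |S2| = 18, |S3| = 13.5.
|S1∩S2| = 0 (no overlap).
|S1∩S3| = 0.
|S2∩S3| = 0.2.
|S1∩S2∩S3| = 0.
|S1 ∪ S2 ∪ S3| = 35.5 − 0.2 + 0 = 35.30.

35.30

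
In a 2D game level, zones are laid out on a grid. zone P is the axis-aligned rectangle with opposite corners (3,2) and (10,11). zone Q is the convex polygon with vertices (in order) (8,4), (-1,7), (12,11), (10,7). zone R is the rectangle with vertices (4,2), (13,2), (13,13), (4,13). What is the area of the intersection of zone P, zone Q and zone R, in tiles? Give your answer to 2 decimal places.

27.10

The intersection is the polygon with vertices (8,4), (4,5.333), (4,8.539), (10,10.385), (10,7).
By the shoelace formula its area is 27.10.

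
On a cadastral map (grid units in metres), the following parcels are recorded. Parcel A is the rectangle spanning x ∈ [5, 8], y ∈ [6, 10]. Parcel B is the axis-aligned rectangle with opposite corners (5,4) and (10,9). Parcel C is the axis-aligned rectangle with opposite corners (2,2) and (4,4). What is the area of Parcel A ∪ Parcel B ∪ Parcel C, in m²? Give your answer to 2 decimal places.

By inclusion–exclusion:
Individual areas: |Parcel A| = 12, |Parcel B| = 25, |Parcel C| = 4.
|Parcel A∩Parcel B|: x∈[5,8], y∈[6,9] → 3·3 = 9.
|Parcel A∩Parcel C| = 0 (no overlap).
|Parcel B∩Parcel C| = 0 (no overlap).
|Parcel A∩Parcel B∩Parcel C| = 0.
|Parcel A ∪ Parcel B ∪ Parcel C| = 41 − 9 + 0 = 32.00.

32.00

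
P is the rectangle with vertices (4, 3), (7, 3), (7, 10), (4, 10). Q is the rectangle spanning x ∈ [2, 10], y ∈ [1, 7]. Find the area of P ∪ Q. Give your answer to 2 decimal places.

57.00

By inclusion–exclusion:
Individual areas: |P| = 21, |Q| = 48.
|P∩Q|: x∈[4,7], y∈[3,7] → 3·4 = 12.
|P ∪ Q| = 69 − 12 = 57.00.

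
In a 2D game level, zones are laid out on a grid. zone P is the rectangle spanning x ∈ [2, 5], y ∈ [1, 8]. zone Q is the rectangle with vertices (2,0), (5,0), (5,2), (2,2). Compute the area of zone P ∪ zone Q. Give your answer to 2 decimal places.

24.00

By inclusion–exclusion:
Individual areas: |zone P| = 21, |zone Q| = 6.
|zone P∩zone Q|: x∈[2,5], y∈[1,2] → 3·1 = 3.
|zone P ∪ zone Q| = 27 − 3 = 24.00.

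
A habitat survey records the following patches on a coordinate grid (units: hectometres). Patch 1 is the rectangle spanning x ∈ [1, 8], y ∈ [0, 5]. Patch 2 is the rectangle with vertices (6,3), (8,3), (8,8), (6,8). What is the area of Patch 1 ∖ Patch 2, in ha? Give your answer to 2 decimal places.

31.00

|Patch 1∩Patch 2|: x∈[6,8], y∈[3,5] → 2·2 = 4.
|Patch 1| = 35.
|Patch 1 ∖ Patch 2| = |Patch 1| − |Patch 1∩Patch 2| = 35 − 4 = 31.00.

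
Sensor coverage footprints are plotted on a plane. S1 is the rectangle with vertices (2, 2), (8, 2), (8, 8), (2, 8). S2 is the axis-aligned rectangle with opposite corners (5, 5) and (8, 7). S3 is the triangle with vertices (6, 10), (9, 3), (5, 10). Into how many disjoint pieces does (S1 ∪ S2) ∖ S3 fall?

2

(S1 ∪ S2) ∖ S3 splits into 2 disjoint pieces (area 32.9821, area 1.5238).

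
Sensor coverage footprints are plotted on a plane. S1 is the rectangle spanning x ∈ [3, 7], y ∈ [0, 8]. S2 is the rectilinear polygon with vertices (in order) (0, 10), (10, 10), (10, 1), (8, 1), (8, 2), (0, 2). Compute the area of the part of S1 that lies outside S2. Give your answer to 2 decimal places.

|S1| = 32, |S1∩S2| = 24.
|S1 ∖ S2| = |S1| − |S1∩S2| = 32 − 24 = 8.00.

8.00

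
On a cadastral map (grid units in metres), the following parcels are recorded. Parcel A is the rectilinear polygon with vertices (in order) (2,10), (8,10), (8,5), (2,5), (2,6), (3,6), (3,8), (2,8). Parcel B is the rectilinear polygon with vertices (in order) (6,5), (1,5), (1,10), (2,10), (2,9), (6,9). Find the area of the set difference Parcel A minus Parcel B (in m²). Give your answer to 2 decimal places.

|Parcel A| = 28, |Parcel A∩Parcel B| = 14.
|Parcel A ∖ Parcel B| = |Parcel A| − |Parcel A∩Parcel B| = 28 − 14 = 14.00.

14.00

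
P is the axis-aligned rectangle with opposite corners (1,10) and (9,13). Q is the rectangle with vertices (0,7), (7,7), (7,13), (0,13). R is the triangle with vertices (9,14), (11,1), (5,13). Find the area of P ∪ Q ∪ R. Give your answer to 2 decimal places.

By inclusion–exclusion:
Individual areas: |P| = 24, |Q| = 42, |R| = 27.
|P∩Q|: x∈[1,7], y∈[10,13] → 6·3 = 18.
|P∩R| = 9.75.
|Q∩R| = 4.
|P∩Q∩R| = 3.75.
|P ∪ Q ∪ R| = 93 − 31.75 + 3.75 = 65.00.

65.00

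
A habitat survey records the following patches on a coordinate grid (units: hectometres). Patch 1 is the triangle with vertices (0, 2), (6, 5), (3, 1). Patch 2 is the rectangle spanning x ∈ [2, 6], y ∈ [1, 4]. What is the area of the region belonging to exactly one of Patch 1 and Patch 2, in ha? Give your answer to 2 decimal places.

9.08

|Patch 1| = 7.5, |Patch 2| = 12, |Patch 1∩Patch 2| = 5.2083.
|Patch 1 △ Patch 2| = |Patch 1| + |Patch 2| − 2·|Patch 1∩Patch 2| = 7.5 + 12 − 10.4167 = 9.08.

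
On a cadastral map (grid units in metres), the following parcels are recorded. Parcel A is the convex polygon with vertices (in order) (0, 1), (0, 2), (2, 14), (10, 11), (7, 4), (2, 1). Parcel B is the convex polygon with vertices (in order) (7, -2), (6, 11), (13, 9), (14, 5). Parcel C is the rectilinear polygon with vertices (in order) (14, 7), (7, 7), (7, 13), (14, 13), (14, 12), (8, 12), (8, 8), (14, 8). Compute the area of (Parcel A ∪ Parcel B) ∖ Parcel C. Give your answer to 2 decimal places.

|Parcel A ∪ Parcel B| = 127.3599.
|(Parcel A ∪ Parcel B) ∩ Parcel C| = 10.3125.
|(Parcel A ∪ Parcel B) ∖ Parcel C| = 127.3599 − 10.3125 = 117.05.

117.05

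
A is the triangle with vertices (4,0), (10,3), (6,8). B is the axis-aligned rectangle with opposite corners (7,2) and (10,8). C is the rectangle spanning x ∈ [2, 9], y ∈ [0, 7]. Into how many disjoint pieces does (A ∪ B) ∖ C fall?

(A ∪ B) ∖ C splits into 2 disjoint pieces (area 0.525, area 8).

2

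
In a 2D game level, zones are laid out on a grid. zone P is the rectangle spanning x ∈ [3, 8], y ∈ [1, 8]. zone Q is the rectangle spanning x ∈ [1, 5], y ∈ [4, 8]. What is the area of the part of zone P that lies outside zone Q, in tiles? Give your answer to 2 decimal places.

27.00

|zone P∩zone Q|: x∈[3,5], y∈[4,8] → 2·4 = 8.
|zone P| = 35.
|zone P ∖ zone Q| = |zone P| − |zone P∩zone Q| = 35 − 8 = 27.00.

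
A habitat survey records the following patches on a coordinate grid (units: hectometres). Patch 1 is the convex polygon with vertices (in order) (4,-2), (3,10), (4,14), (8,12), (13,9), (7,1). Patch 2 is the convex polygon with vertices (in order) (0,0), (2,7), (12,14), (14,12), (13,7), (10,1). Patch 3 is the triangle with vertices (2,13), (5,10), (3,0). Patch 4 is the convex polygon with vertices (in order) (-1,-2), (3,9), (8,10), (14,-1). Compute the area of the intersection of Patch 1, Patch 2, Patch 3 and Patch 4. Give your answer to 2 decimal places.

The intersection is the polygon with vertices (3.588,2.941), (3.181,7.827), (4.791,8.954).
By the shoelace formula its area is 4.16.

4.16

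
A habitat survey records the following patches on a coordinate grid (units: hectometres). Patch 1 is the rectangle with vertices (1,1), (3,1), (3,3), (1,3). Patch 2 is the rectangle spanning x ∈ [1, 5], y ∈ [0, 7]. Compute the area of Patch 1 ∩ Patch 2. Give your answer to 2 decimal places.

|Patch 1∩Patch 2|: x∈[1,3], y∈[1,3] → 2·2 = 4.

4.00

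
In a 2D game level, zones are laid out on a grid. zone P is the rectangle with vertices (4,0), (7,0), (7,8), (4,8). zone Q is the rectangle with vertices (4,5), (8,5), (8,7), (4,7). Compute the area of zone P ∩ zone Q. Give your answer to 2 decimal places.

6.00

|zone P∩zone Q|: x∈[4,7], y∈[5,7] → 3·2 = 6.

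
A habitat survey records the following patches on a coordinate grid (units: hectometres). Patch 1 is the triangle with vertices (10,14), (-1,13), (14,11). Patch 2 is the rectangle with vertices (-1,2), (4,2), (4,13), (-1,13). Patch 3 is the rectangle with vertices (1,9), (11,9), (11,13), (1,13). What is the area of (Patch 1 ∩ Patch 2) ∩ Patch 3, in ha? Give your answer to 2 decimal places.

The region (Patch 1 ∩ Patch 2) ∩ Patch 3 is the polygon with vertices (4,13), (4,12.333), (1,12.733), (1,13).
By the shoelace formula its area is 1.40.

1.40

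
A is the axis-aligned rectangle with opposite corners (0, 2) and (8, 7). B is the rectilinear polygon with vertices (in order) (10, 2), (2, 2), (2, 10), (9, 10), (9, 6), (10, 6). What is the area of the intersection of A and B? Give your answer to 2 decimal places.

The intersection is the polygon with vertices (8,7), (8,2), (2,2), (2,7).
By the shoelace formula its area is 30.00.

30.00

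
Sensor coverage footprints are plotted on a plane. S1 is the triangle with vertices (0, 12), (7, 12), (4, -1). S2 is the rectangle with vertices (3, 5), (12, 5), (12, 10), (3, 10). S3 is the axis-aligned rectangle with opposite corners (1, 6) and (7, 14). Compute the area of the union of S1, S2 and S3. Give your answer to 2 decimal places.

By inclusion–exclusion:
Individual areas: |S1| = 45.5, |S2| = 45, |S3| = 48.
|S1∩S2| = 14.8077.
|S1∩S3| = 30.6827.
|S2∩S3|: x∈[3,7], y∈[6,10] → 4·4 = 16.
|S1∩S2∩S3| = 12.3077.
|S1 ∪ S2 ∪ S3| = 138.5 − 61.4904 + 12.3077 = 89.32.

89.32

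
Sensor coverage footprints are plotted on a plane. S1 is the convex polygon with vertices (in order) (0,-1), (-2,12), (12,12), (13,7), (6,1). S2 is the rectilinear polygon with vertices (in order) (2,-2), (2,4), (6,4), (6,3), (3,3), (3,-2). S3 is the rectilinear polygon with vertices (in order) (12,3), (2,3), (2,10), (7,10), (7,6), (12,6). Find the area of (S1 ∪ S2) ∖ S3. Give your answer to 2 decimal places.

96.08

|S1 ∪ S2| = 140.3333.
|(S1 ∪ S2) ∩ S3| = 44.25.
|(S1 ∪ S2) ∖ S3| = 140.3333 − 44.25 = 96.08.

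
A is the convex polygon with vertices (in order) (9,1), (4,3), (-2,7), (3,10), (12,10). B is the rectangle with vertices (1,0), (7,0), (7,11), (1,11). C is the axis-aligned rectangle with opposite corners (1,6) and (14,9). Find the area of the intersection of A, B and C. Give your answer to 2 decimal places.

17.97

The intersection is the polygon with vertices (1,8.8), (1.333,9), (7,9), (7,6), (1,6).
By the shoelace formula its area is 17.97.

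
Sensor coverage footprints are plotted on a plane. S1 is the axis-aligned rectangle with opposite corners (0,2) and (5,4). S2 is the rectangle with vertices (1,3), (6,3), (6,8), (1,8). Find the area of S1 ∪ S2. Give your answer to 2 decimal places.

31.00

By inclusion–exclusion:
Individual areas: |S1| = 10, |S2| = 25.
|S1∩S2|: x∈[1,5], y∈[3,4] → 4·1 = 4.
|S1 ∪ S2| = 35 − 4 = 31.00.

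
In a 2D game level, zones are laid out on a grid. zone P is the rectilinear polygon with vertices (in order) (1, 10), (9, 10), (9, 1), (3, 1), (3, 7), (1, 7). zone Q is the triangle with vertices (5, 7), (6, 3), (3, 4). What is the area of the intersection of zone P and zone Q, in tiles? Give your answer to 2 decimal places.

The intersection is the polygon with vertices (6,3), (3,4), (5,7).
By the shoelace formula its area is 5.50.

5.50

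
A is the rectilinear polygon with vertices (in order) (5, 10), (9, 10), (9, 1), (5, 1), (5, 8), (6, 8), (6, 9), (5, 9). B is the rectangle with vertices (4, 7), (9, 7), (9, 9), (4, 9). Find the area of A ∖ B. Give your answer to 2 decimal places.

28.00

|A| = 35, |A∩B| = 7.
|A ∖ B| = |A| − |A∩B| = 35 − 7 = 28.00.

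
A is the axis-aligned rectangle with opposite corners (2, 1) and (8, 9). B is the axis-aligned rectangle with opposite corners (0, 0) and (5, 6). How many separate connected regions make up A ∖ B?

A ∖ B is a single connected region.

1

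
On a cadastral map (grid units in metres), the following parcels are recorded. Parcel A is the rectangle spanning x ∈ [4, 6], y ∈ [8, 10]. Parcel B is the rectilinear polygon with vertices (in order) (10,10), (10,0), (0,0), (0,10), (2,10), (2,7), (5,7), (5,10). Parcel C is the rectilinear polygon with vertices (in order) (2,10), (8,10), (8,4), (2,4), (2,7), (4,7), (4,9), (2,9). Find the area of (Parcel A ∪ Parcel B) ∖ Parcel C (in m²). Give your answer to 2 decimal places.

|Parcel A ∪ Parcel B| = 93.
|(Parcel A ∪ Parcel B) ∩ Parcel C| = 29.
|(Parcel A ∪ Parcel B) ∖ Parcel C| = 93 − 29 = 64.00.

64.00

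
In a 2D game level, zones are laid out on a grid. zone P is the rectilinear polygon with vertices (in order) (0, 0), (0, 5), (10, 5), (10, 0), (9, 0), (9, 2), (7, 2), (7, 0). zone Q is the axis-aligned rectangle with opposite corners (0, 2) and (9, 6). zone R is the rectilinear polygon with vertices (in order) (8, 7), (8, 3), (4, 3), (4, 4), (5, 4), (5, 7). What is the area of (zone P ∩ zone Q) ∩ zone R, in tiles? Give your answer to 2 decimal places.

The region (zone P ∩ zone Q) ∩ zone R is the polygon with vertices (8,5), (8,3), (4,3), (4,4), (5,4), (5,5).
By the shoelace formula its area is 7.00.

7.00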